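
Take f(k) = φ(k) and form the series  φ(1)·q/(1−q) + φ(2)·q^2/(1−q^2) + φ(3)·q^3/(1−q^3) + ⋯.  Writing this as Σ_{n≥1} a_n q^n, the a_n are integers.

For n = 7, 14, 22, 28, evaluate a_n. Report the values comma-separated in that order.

n=7: 7·1 1·7  φ→[6+1]=7
[q^14] φ(1)=1,φ(2)=1,φ(7)=6,φ(14)=6 ⇒ 14
q^22  k|22↦φ(k): 22:10 11:10 2:1 1:1  a_22=22
[q^28] φ(1)=1,φ(2)=1,φ(4)=2,φ(7)=6,φ(14)=6,φ(28)=12 ⇒ 28

7, 14, 22, 28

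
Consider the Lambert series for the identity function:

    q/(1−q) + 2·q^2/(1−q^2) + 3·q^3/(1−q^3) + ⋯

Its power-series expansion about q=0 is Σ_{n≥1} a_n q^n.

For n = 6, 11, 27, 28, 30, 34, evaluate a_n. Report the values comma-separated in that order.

q^6  k|6↦f(k): 1:1 2:2 3:3 6:6  a_6=12
d|11:{11,1}  Σf=11+1=12
n=27: 27·1 9·3 3·9 1·27  f→[27+9+3+1]=40
q^28  k|28↦f(k): 1:1 2:2 4:4 7:7 14:14 28:28  a_28=56
d|30:{1,2,3,5,6,10,15,30}  Σf=1+2+3+5+6+10+15+30=72
[q^34] f(1)=1,f(2)=2,f(17)=17,f(34)=34 ⇒ 54

12, 12, 40, 56, 72, 54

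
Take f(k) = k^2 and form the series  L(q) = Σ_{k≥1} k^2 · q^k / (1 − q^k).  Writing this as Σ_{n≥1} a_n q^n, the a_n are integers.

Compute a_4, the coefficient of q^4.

d|4:{1,2,4}  Σf=1+4+16=21

a_4 = 21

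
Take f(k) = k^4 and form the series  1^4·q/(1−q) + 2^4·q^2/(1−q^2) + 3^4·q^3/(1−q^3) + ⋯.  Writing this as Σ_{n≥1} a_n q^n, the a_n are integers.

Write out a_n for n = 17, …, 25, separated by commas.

83522, 112931, 130322, 170898, 196964, 248914, 279842, 358258, 391251

d|17:{17,1}  Σf=83521+1=83522
q^18  k|18↦f(k): 1:1 2:16 3:81 6:1296 9:6561 18:104976  a_18=112931
q^19  k|19↦f(k): 19:130321 1:1  a_19=130322
q^20  k|20↦f(k): 1:1 2:16 4:256 5:625 10:10000 20:160000  a_20=170898
q^21  k|21↦f(k): 21:194481 7:2401 3:81 1:1  a_21=196964
[q^22] f(22)=234256,f(11)=14641,f(2)=16,f(1)=1 ⇒ 248914
[q^23] f(1)=1,f(23)=279841 ⇒ 279842
q^24  k|24↦f(k): 24:331776 12:20736 8:4096 6:1296 4:256 3:81 2:16 1:1  a_24=358258
q^25  k|25↦f(k): 1:1 5:625 25:390625  a_25=391251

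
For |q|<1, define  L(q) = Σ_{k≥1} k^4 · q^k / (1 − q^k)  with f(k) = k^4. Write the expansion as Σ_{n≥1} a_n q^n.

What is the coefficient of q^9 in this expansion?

a_9 = 6643

d|9:{9,3,1}  Σf=6561+81+1=6643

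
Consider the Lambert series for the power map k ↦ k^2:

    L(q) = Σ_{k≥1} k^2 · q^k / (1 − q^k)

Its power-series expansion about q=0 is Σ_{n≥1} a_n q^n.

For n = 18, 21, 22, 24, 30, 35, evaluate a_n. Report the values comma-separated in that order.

455, 500, 610, 850, 1300, 1300

d|18:{1,2,3,6,9,18}  Σf=1+4+9+36+81+324=455
d|21:{21,7,3,1}  Σf=441+49+9+1=500
n=22: 1·22 2·11 11·2 22·1  f→[1+4+121+484]=610
d|24:{1,2,3,4,6,8,12,24}  Σf=1+4+9+16+36+64+144+576=850
n=30: 1·30 2·15 3·10 5·6 6·5 10·3 15·2 30·1  f→[1+4+9+25+36+100+225+900]=1300
q^35  k|35↦f(k): 1:1 5:25 7:49 35:1225  a_35=1300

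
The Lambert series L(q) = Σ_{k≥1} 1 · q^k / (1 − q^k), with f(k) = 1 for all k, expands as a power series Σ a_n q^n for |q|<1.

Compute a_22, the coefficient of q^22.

a_22 = 4

q^22  k|22↦f(k): 22:1 11:1 2:1 1:1  a_22=4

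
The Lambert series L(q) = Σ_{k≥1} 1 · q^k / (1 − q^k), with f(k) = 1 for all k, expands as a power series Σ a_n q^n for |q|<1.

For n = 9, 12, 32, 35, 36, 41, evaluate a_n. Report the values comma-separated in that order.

n=9: 1·9 3·3 9·1  f→[1+1+1]=3
[q^12] f(12)=1,f(6)=1,f(4)=1,f(3)=1,f(2)=1,f(1)=1 ⇒ 6
n=32: 32·1 16·2 8·4 4·8 2·16 1·32  f→[1+1+1+1+1+1]=6
q^35  k|35↦f(k): 35:1 7:1 5:1 1:1  a_35=4
n=36: 1·36 2·18 3·12 4·9 6·6 9·4 12·3 18·2 36·1  f→[1+1+1+1+1+1+1+1+1]=9
q^41  k|41↦f(k): 41:1 1:1  a_41=2

3, 6, 6, 4, 9, 2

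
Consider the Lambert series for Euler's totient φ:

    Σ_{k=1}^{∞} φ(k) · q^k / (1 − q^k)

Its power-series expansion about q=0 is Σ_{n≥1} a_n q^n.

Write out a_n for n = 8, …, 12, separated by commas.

q^8  k|8↦φ(k): 8:4 4:2 2:1 1:1  a_8=8
d|9:{1,3,9}  Σφ=1+2+6=9
n=10: 10·1 5·2 2·5 1·10  φ→[4+4+1+1]=10
[q^11] φ(11)=10,φ(1)=1 ⇒ 11
d|12:{1,2,3,4,6,12}  Σφ=1+1+2+2+2+4=12

8, 9, 10, 11, 12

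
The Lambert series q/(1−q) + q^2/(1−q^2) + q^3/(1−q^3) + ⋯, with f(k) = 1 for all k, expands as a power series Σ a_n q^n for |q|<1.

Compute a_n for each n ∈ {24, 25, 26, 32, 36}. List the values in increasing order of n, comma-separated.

8, 3, 4, 6, 9

n=24: 24·1 12·2 8·3 6·4 4·6 3·8 2·12 1·24  f→[1+1+1+1+1+1+1+1]=8
n=25: 1·25 5·5 25·1  f→[1+1+1]=3
d|26:{1,2,13,26}  Σf=1+1+1+1=4
[q^32] f(1)=1,f(2)=1,f(4)=1,f(8)=1,f(16)=1,f(32)=1 ⇒ 6
q^36  k|36↦f(k): 36:1 18:1 12:1 9:1 6:1 4:1 3:1 2:1 1:1  a_36=9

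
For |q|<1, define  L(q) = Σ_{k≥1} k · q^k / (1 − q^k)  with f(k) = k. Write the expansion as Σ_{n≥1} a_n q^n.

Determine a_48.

a_48 = 124

n=48: 48·1 24·2 16·3 12·4 8·6 6·8 4·12 3·16 2·24 1·48  f→[48+24+16+12+8+6+4+3+2+1]=124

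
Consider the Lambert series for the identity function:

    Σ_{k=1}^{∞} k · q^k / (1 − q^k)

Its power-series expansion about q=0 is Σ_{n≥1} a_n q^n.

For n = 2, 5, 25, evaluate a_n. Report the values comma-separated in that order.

3, 6, 31

d|2:{1,2}  Σf=1+2=3
q^5  k|5↦f(k): 1:1 5:5  a_5=6
[q^25] f(1)=1,f(5)=5,f(25)=25 ⇒ 31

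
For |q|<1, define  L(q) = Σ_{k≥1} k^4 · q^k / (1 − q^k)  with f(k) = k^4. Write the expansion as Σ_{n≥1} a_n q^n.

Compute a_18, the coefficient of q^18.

d|18:{1,2,3,6,9,18}  Σf=1+16+81+1296+6561+104976=112931

a_18 = 112931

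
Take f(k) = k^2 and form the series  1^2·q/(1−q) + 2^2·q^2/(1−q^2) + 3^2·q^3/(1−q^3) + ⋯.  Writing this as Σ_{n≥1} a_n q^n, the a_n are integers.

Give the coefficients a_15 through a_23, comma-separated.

[q^15] f(1)=1,f(3)=9,f(5)=25,f(15)=225 ⇒ 260
[q^16] f(1)=1,f(2)=4,f(4)=16,f(8)=64,f(16)=256 ⇒ 341
q^17  k|17↦f(k): 17:289 1:1  a_17=290
[q^18] f(1)=1,f(2)=4,f(3)=9,f(6)=36,f(9)=81,f(18)=324 ⇒ 455
n=19: 1·19 19·1  f→[1+361]=362
d|20:{20,10,5,4,2,1}  Σf=400+100+25+16+4+1=546
q^21  k|21↦f(k): 21:441 7:49 3:9 1:1  a_21=500
d|22:{22,11,2,1}  Σf=484+121+4+1=610
q^23  k|23↦f(k): 23:529 1:1  a_23=530

260, 341, 290, 455, 362, 546, 500, 610, 530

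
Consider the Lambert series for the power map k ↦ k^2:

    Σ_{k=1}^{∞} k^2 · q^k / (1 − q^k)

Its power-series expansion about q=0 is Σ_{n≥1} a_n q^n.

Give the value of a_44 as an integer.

a_44 = 2562

q^44  k|44↦f(k): 1:1 2:4 4:16 11:121 22:484 44:1936  a_44=2562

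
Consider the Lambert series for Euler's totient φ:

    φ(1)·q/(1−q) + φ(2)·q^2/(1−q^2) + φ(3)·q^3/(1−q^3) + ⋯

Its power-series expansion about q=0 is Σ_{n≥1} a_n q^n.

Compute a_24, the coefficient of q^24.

[q^24] φ(1)=1,φ(2)=1,φ(3)=2,φ(4)=2,φ(6)=2,φ(8)=4,φ(12)=4,φ(24)=8 ⇒ 24

a_24 = 24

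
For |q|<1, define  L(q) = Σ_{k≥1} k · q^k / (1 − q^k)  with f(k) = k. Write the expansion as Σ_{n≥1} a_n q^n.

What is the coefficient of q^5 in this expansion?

n=5: 1·5 5·1  f→[1+5]=6

a_5 = 6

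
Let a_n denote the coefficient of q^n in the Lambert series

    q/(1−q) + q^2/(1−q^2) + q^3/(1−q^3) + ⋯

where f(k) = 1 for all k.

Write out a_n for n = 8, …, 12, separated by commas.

4, 3, 4, 2, 6

d|8:{1,2,4,8}  Σf=1+1+1+1=4
[q^9] f(1)=1,f(3)=1,f(9)=1 ⇒ 3
[q^10] f(10)=1,f(5)=1,f(2)=1,f(1)=1 ⇒ 4
q^11  k|11↦f(k): 11:1 1:1  a_11=2
[q^12] f(1)=1,f(2)=1,f(3)=1,f(4)=1,f(6)=1,f(12)=1 ⇒ 6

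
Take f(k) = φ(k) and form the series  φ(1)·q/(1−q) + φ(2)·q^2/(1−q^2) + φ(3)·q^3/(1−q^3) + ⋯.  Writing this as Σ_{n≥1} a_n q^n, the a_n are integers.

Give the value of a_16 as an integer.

n=16: 16·1 8·2 4·4 2·8 1·16  φ→[8+4+2+1+1]=16

a_16 = 16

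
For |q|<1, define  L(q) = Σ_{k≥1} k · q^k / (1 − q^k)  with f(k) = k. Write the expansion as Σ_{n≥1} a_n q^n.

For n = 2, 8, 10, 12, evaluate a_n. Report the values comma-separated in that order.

3, 15, 18, 28

q^2  k|2↦f(k): 1:1 2:2  a_2=3
q^8  k|8↦f(k): 8:8 4:4 2:2 1:1  a_8=15
d|10:{1,2,5,10}  Σf=1+2+5+10=18
n=12: 12·1 6·2 4·3 3·4 2·6 1·12  f→[12+6+4+3+2+1]=28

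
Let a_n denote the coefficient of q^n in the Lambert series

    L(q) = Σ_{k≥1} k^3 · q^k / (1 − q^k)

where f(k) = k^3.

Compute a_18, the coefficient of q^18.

a_18 = 6813

q^18  k|18↦f(k): 1:1 2:8 3:27 6:216 9:729 18:5832  a_18=6813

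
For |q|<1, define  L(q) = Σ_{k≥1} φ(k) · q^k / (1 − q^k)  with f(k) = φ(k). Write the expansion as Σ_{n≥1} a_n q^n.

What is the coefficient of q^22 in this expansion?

n=22: 22·1 11·2 2·11 1·22  φ→[10+10+1+1]=22

a_22 = 22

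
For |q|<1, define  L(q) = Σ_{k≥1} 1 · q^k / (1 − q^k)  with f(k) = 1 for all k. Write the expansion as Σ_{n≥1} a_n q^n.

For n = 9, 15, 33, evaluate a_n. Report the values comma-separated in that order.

3, 4, 4

d|9:{9,3,1}  Σf=1+1+1=3
[q^15] f(15)=1,f(5)=1,f(3)=1,f(1)=1 ⇒ 4
d|33:{33,11,3,1}  Σf=1+1+1+1=4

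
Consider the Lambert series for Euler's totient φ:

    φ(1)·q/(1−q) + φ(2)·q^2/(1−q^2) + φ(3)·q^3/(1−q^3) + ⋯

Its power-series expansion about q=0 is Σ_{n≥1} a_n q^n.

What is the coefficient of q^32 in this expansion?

[q^32] φ(1)=1,φ(2)=1,φ(4)=2,φ(8)=4,φ(16)=8,φ(32)=16 ⇒ 32

a_32 = 32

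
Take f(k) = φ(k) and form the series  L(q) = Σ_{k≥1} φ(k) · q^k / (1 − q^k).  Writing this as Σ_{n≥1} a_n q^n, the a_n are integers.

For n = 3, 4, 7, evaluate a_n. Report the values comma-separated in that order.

n=3: 3·1 1·3  φ→[2+1]=3
[q^4] φ(4)=2,φ(2)=1,φ(1)=1 ⇒ 4
d|7:{7,1}  Σφ=6+1=7

3, 4, 7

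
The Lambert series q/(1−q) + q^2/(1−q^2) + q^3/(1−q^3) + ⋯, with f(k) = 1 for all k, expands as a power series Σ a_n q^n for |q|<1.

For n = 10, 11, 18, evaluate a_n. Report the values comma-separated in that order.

q^10  k|10↦f(k): 1:1 2:1 5:1 10:1  a_10=4
n=11: 1·11 11·1  f→[1+1]=2
n=18: 18·1 9·2 6·3 3·6 2·9 1·18  f→[1+1+1+1+1+1]=6

4, 2, 6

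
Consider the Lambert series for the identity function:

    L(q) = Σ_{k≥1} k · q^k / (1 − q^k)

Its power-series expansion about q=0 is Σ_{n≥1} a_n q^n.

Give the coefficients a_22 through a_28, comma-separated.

36, 24, 60, 31, 42, 40, 56

d|22:{1,2,11,22}  Σf=1+2+11+22=36
q^23  k|23↦f(k): 23:23 1:1  a_23=24
d|24:{1,2,3,4,6,8,12,24}  Σf=1+2+3+4+6+8+12+24=60
q^25  k|25↦f(k): 1:1 5:5 25:25  a_25=31
q^26  k|26↦f(k): 26:26 13:13 2:2 1:1  a_26=42
[q^27] f(1)=1,f(3)=3,f(9)=9,f(27)=27 ⇒ 40
n=28: 1·28 2·14 4·7 7·4 14·2 28·1  f→[1+2+4+7+14+28]=56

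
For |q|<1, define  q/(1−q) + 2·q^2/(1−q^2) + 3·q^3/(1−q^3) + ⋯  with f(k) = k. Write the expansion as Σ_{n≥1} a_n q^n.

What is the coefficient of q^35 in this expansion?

[q^35] f(1)=1,f(5)=5,f(7)=7,f(35)=35 ⇒ 48

a_35 = 48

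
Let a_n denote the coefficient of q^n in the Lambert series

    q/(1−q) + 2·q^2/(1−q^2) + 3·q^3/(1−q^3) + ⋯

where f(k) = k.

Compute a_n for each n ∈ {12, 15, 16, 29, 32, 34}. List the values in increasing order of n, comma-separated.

[q^12] f(1)=1,f(2)=2,f(3)=3,f(4)=4,f(6)=6,f(12)=12 ⇒ 28
[q^15] f(1)=1,f(3)=3,f(5)=5,f(15)=15 ⇒ 24
[q^16] f(16)=16,f(8)=8,f(4)=4,f(2)=2,f(1)=1 ⇒ 31
q^29  k|29↦f(k): 29:29 1:1  a_29=30
d|32:{32,16,8,4,2,1}  Σf=32+16+8+4+2+1=63
[q^34] f(1)=1,f(2)=2,f(17)=17,f(34)=34 ⇒ 54

28, 24, 31, 30, 63, 54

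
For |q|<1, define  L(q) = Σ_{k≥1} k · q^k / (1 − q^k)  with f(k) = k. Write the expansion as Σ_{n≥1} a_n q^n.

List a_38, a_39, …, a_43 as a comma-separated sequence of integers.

d|38:{1,2,19,38}  Σf=1+2+19+38=60
[q^39] f(39)=39,f(13)=13,f(3)=3,f(1)=1 ⇒ 56
[q^40] f(1)=1,f(2)=2,f(4)=4,f(5)=5,f(8)=8,f(10)=10,f(20)=20,f(40)=40 ⇒ 90
q^41  k|41↦f(k): 1:1 41:41  a_41=42
n=42: 42·1 21·2 14·3 7·6 6·7 3·14 2·21 1·42  f→[42+21+14+7+6+3+2+1]=96
n=43: 43·1 1·43  f→[43+1]=44

60, 56, 90, 42, 96, 44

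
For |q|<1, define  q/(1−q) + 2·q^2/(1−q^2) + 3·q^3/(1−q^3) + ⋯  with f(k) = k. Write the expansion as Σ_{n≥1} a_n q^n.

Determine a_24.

a_24 = 60

q^24  k|24↦f(k): 24:24 12:12 8:8 6:6 4:4 3:3 2:2 1:1  a_24=60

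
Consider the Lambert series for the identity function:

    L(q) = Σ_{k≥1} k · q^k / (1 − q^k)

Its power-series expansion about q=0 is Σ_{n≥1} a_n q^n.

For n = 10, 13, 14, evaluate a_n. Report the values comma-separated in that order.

d|10:{1,2,5,10}  Σf=1+2+5+10=18
n=13: 13·1 1·13  f→[13+1]=14
n=14: 1·14 2·7 7·2 14·1  f→[1+2+7+14]=24

18, 14, 24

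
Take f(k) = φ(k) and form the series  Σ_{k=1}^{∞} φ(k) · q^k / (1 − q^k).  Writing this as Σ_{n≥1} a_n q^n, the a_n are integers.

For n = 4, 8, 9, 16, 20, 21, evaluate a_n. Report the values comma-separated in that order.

[q^4] φ(1)=1,φ(2)=1,φ(4)=2 ⇒ 4
n=8: 8·1 4·2 2·4 1·8  φ→[4+2+1+1]=8
n=9: 1·9 3·3 9·1  φ→[1+2+6]=9
d|16:{1,2,4,8,16}  Σφ=1+1+2+4+8=16
q^20  k|20↦φ(k): 20:8 10:4 5:4 4:2 2:1 1:1  a_20=20
d|21:{21,7,3,1}  Σφ=12+6+2+1=21

4, 8, 9, 16, 20, 21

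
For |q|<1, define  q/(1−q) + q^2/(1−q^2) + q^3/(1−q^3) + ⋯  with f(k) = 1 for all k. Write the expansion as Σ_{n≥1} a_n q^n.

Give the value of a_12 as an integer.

a_12 = 6

n=12: 1·12 2·6 3·4 4·3 6·2 12·1  f→[1+1+1+1+1+1]=6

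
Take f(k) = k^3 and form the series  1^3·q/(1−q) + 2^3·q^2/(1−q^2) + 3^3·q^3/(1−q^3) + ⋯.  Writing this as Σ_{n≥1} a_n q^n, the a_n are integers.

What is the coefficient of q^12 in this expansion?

n=12: 12·1 6·2 4·3 3·4 2·6 1·12  f→[1728+216+64+27+8+1]=2044

a_12 = 2044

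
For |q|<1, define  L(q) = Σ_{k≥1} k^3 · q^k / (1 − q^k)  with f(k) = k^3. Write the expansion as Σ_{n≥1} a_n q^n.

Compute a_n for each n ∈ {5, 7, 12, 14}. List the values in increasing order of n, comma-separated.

d|5:{1,5}  Σf=1+125=126
q^7  k|7↦f(k): 7:343 1:1  a_7=344
[q^12] f(12)=1728,f(6)=216,f(4)=64,f(3)=27,f(2)=8,f(1)=1 ⇒ 2044
[q^14] f(14)=2744,f(7)=343,f(2)=8,f(1)=1 ⇒ 3096

126, 344, 2044, 3096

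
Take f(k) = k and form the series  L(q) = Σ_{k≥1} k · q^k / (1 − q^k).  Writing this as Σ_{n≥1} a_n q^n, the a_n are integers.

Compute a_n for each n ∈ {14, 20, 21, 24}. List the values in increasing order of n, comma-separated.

24, 42, 32, 60

n=14: 1·14 2·7 7·2 14·1  f→[1+2+7+14]=24
q^20  k|20↦f(k): 1:1 2:2 4:4 5:5 10:10 20:20  a_20=42
[q^21] f(21)=21,f(7)=7,f(3)=3,f(1)=1 ⇒ 32
n=24: 24·1 12·2 8·3 6·4 4·6 3·8 2·12 1·24  f→[24+12+8+6+4+3+2+1]=60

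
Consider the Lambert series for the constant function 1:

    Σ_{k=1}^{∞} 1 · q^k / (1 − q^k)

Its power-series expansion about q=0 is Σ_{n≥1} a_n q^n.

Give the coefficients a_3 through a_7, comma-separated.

2, 3, 2, 4, 2

n=3: 1·3 3·1  f→[1+1]=2
d|4:{1,2,4}  Σf=1+1+1=3
q^5  k|5↦f(k): 5:1 1:1  a_5=2
n=6: 1·6 2·3 3·2 6·1  f→[1+1+1+1]=4
n=7: 7·1 1·7  f→[1+1]=2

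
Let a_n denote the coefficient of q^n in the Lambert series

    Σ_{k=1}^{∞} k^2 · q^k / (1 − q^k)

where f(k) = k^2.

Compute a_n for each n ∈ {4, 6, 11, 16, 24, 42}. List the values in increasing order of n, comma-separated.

21, 50, 122, 341, 850, 2500

d|4:{1,2,4}  Σf=1+4+16=21
[q^6] f(1)=1,f(2)=4,f(3)=9,f(6)=36 ⇒ 50
q^11  k|11↦f(k): 11:121 1:1  a_11=122
q^16  k|16↦f(k): 16:256 8:64 4:16 2:4 1:1  a_16=341
[q^24] f(1)=1,f(2)=4,f(3)=9,f(4)=16,f(6)=36,f(8)=64,f(12)=144,f(24)=576 ⇒ 850
d|42:{1,2,3,6,7,14,21,42}  Σf=1+4+9+36+49+196+441+1764=2500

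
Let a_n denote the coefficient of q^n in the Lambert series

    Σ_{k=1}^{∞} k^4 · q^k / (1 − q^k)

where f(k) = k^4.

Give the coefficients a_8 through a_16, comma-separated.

d|8:{8,4,2,1}  Σf=4096+256+16+1=4369
q^9  k|9↦f(k): 1:1 3:81 9:6561  a_9=6643
n=10: 1·10 2·5 5·2 10·1  f→[1+16+625+10000]=10642
d|11:{1,11}  Σf=1+14641=14642
[q^12] f(1)=1,f(2)=16,f(3)=81,f(4)=256,f(6)=1296,f(12)=20736 ⇒ 22386
q^13  k|13↦f(k): 1:1 13:28561  a_13=28562
d|14:{14,7,2,1}  Σf=38416+2401+16+1=40834
[q^15] f(1)=1,f(3)=81,f(5)=625,f(15)=50625 ⇒ 51332
d|16:{1,2,4,8,16}  Σf=1+16+256+4096+65536=69905

4369, 6643, 10642, 14642, 22386, 28562, 40834, 51332, 69905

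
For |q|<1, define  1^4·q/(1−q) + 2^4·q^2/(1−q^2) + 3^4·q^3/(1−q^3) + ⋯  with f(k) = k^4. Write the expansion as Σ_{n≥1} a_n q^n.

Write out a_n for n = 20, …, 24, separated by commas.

q^20  k|20↦f(k): 20:160000 10:10000 5:625 4:256 2:16 1:1  a_20=170898
q^21  k|21↦f(k): 1:1 3:81 7:2401 21:194481  a_21=196964
[q^22] f(1)=1,f(2)=16,f(11)=14641,f(22)=234256 ⇒ 248914
[q^23] f(23)=279841,f(1)=1 ⇒ 279842
[q^24] f(24)=331776,f(12)=20736,f(8)=4096,f(6)=1296,f(4)=256,f(3)=81,f(2)=16,f(1)=1 ⇒ 358258

170898, 196964, 248914, 279842, 358258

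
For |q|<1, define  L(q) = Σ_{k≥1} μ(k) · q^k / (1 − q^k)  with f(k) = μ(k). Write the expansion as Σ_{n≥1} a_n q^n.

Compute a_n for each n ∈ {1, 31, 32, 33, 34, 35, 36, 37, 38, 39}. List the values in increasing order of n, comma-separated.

[q^1] μ(1)=1 ⇒ 1
n=31: 31·1 1·31  μ→[(-1)+1]=0
n=32: 32·1 16·2 8·4 4·8 2·16 1·32  μ→[0+0+0+0+(-1)+1]=0
q^33  k|33↦μ(k): 1:1 3:-1 11:-1 33:1  a_33=0
d|34:{34,17,2,1}  Σμ=1+(-1)+(-1)+1=0
q^35  k|35↦μ(k): 35:1 7:-1 5:-1 1:1  a_35=0
n=36: 36·1 18·2 12·3 9·4 6·6 4·9 3·12 2·18 1·36  μ→[0+0+0+0+1+0+(-1)+(-1)+1]=0
q^37  k|37↦μ(k): 1:1 37:-1  a_37=0
[q^38] μ(38)=1,μ(19)=-1,μ(2)=-1,μ(1)=1 ⇒ 0
d|39:{39,13,3,1}  Σμ=1+(-1)+(-1)+1=0

1, 0, 0, 0, 0, 0, 0, 0, 0, 0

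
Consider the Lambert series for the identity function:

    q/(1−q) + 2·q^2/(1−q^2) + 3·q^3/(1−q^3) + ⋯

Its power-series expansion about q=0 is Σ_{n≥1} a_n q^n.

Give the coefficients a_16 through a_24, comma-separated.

[q^16] f(1)=1,f(2)=2,f(4)=4,f(8)=8,f(16)=16 ⇒ 31
d|17:{17,1}  Σf=17+1=18
d|18:{18,9,6,3,2,1}  Σf=18+9+6+3+2+1=39
d|19:{1,19}  Σf=1+19=20
n=20: 20·1 10·2 5·4 4·5 2·10 1·20  f→[20+10+5+4+2+1]=42
n=21: 21·1 7·3 3·7 1·21  f→[21+7+3+1]=32
q^22  k|22↦f(k): 1:1 2:2 11:11 22:22  a_22=36
n=23: 1·23 23·1  f→[1+23]=24
q^24  k|24↦f(k): 24:24 12:12 8:8 6:6 4:4 3:3 2:2 1:1  a_24=60

31, 18, 39, 20, 42, 32, 36, 24, 60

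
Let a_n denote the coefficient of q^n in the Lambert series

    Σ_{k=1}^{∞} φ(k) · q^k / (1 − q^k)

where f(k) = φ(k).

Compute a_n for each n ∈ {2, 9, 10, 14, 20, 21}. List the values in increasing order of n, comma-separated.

[q^2] φ(2)=1,φ(1)=1 ⇒ 2
n=9: 9·1 3·3 1·9  φ→[6+2+1]=9
[q^10] φ(10)=4,φ(5)=4,φ(2)=1,φ(1)=1 ⇒ 10
n=14: 14·1 7·2 2·7 1·14  φ→[6+6+1+1]=14
q^20  k|20↦φ(k): 1:1 2:1 4:2 5:4 10:4 20:8  a_20=20
d|21:{21,7,3,1}  Σφ=12+6+2+1=21

2, 9, 10, 14, 20, 21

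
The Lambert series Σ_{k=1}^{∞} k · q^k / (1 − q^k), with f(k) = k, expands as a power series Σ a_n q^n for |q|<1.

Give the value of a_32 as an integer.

a_32 = 63

[q^32] f(32)=32,f(16)=16,f(8)=8,f(4)=4,f(2)=2,f(1)=1 ⇒ 63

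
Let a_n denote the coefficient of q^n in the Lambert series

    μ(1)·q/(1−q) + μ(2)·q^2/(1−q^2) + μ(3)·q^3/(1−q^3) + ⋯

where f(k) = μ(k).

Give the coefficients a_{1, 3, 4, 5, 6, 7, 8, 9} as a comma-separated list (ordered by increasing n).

1, 0, 0, 0, 0, 0, 0, 0

d|1:{1}  Σμ=1=1
[q^3] μ(3)=-1,μ(1)=1 ⇒ 0
q^4  k|4↦μ(k): 1:1 2:-1 4:0  a_4=0
d|5:{1,5}  Σμ=1+(-1)=0
n=6: 1·6 2·3 3·2 6·1  μ→[1+(-1)+(-1)+1]=0
n=7: 7·1 1·7  μ→[(-1)+1]=0
q^8  k|8↦μ(k): 1:1 2:-1 4:0 8:0  a_8=0
d|9:{9,3,1}  Σμ=0+(-1)+1=0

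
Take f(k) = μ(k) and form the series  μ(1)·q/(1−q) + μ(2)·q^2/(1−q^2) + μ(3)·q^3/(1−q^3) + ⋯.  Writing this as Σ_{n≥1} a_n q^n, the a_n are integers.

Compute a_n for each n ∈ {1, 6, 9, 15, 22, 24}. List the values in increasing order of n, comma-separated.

1, 0, 0, 0, 0, 0

q^1  k|1↦μ(k): 1:1  a_1=1
n=6: 1·6 2·3 3·2 6·1  μ→[1+(-1)+(-1)+1]=0
n=9: 1·9 3·3 9·1  μ→[1+(-1)+0]=0
n=15: 1·15 3·5 5·3 15·1  μ→[1+(-1)+(-1)+1]=0
q^22  k|22↦μ(k): 22:1 11:-1 2:-1 1:1  a_22=0
n=24: 1·24 2·12 3·8 4·6 6·4 8·3 12·2 24·1  μ→[1+(-1)+(-1)+0+1+0+0+0]=0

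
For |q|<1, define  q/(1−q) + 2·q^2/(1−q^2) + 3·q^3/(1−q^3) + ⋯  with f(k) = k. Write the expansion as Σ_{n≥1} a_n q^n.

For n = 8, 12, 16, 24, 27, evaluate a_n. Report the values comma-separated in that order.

15, 28, 31, 60, 40

d|8:{8,4,2,1}  Σf=8+4+2+1=15
[q^12] f(12)=12,f(6)=6,f(4)=4,f(3)=3,f(2)=2,f(1)=1 ⇒ 28
q^16  k|16↦f(k): 1:1 2:2 4:4 8:8 16:16  a_16=31
[q^24] f(1)=1,f(2)=2,f(3)=3,f(4)=4,f(6)=6,f(8)=8,f(12)=12,f(24)=24 ⇒ 60
q^27  k|27↦f(k): 1:1 3:3 9:9 27:27  a_27=40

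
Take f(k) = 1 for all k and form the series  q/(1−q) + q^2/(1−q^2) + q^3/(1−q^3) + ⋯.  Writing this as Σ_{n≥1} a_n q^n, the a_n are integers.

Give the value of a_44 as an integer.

a_44 = 6

d|44:{1,2,4,11,22,44}  Σf=1+1+1+1+1+1=6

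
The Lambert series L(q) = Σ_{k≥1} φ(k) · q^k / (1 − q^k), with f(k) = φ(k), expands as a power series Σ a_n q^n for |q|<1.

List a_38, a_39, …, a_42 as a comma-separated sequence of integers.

n=38: 1·38 2·19 19·2 38·1  φ→[1+1+18+18]=38
n=39: 1·39 3·13 13·3 39·1  φ→[1+2+12+24]=39
n=40: 40·1 20·2 10·4 8·5 5·8 4·10 2·20 1·40  φ→[16+8+4+4+4+2+1+1]=40
d|41:{1,41}  Σφ=1+40=41
d|42:{1,2,3,6,7,14,21,42}  Σφ=1+1+2+2+6+6+12+12=42

38, 39, 40, 41, 42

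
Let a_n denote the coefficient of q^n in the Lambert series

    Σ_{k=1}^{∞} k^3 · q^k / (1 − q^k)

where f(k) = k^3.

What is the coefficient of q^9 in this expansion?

a_9 = 757

n=9: 1·9 3·3 9·1  f→[1+27+729]=757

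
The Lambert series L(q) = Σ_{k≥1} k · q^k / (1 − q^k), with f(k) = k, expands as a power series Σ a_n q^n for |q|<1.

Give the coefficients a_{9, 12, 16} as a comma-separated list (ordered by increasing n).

d|9:{9,3,1}  Σf=9+3+1=13
q^12  k|12↦f(k): 12:12 6:6 4:4 3:3 2:2 1:1  a_12=28
d|16:{1,2,4,8,16}  Σf=1+2+4+8+16=31

13, 28, 31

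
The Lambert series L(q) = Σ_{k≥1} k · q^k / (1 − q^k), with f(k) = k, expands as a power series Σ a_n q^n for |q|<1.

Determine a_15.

a_15 = 24

n=15: 1·15 3·5 5·3 15·1  f→[1+3+5+15]=24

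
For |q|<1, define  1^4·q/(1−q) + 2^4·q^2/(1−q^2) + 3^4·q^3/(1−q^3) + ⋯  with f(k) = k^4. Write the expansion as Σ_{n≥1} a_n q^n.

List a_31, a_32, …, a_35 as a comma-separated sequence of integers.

n=31: 31·1 1·31  f→[923521+1]=923522
d|32:{1,2,4,8,16,32}  Σf=1+16+256+4096+65536+1048576=1118481
d|33:{1,3,11,33}  Σf=1+81+14641+1185921=1200644
[q^34] f(1)=1,f(2)=16,f(17)=83521,f(34)=1336336 ⇒ 1419874
d|35:{1,5,7,35}  Σf=1+625+2401+1500625=1503652

923522, 1118481, 1200644, 1419874, 1503652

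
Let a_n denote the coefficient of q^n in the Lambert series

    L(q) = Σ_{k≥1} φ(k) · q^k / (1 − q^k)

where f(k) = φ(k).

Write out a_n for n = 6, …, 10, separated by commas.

q^6  k|6↦φ(k): 1:1 2:1 3:2 6:2  a_6=6
n=7: 7·1 1·7  φ→[6+1]=7
[q^8] φ(1)=1,φ(2)=1,φ(4)=2,φ(8)=4 ⇒ 8
[q^9] φ(9)=6,φ(3)=2,φ(1)=1 ⇒ 9
n=10: 1·10 2·5 5·2 10·1  φ→[1+1+4+4]=10

6, 7, 8, 9, 10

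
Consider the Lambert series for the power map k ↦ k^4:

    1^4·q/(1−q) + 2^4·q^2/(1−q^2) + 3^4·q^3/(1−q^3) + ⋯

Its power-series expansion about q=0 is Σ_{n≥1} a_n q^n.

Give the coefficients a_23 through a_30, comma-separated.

d|23:{23,1}  Σf=279841+1=279842
n=24: 24·1 12·2 8·3 6·4 4·6 3·8 2·12 1·24  f→[331776+20736+4096+1296+256+81+16+1]=358258
[q^25] f(1)=1,f(5)=625,f(25)=390625 ⇒ 391251
d|26:{1,2,13,26}  Σf=1+16+28561+456976=485554
n=27: 27·1 9·3 3·9 1·27  f→[531441+6561+81+1]=538084
n=28: 28·1 14·2 7·4 4·7 2·14 1·28  f→[614656+38416+2401+256+16+1]=655746
q^29  k|29↦f(k): 29:707281 1:1  a_29=707282
[q^30] f(1)=1,f(2)=16,f(3)=81,f(5)=625,f(6)=1296,f(10)=10000,f(15)=50625,f(30)=810000 ⇒ 872644

279842, 358258, 391251, 485554, 538084, 655746, 707282, 872644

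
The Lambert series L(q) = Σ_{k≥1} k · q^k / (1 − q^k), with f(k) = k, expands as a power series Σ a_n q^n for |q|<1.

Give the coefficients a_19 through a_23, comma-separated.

20, 42, 32, 36, 24

q^19  k|19↦f(k): 19:19 1:1  a_19=20
d|20:{1,2,4,5,10,20}  Σf=1+2+4+5+10+20=42
q^21  k|21↦f(k): 1:1 3:3 7:7 21:21  a_21=32
[q^22] f(1)=1,f(2)=2,f(11)=11,f(22)=22 ⇒ 36
[q^23] f(1)=1,f(23)=23 ⇒ 24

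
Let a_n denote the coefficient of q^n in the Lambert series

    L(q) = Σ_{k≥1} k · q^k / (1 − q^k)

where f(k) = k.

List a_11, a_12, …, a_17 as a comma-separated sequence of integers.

q^11  k|11↦f(k): 11:11 1:1  a_11=12
n=12: 12·1 6·2 4·3 3·4 2·6 1·12  f→[12+6+4+3+2+1]=28
d|13:{13,1}  Σf=13+1=14
n=14: 14·1 7·2 2·7 1·14  f→[14+7+2+1]=24
[q^15] f(1)=1,f(3)=3,f(5)=5,f(15)=15 ⇒ 24
n=16: 16·1 8·2 4·4 2·8 1·16  f→[16+8+4+2+1]=31
q^17  k|17↦f(k): 17:17 1:1  a_17=18

12, 28, 14, 24, 24, 31, 18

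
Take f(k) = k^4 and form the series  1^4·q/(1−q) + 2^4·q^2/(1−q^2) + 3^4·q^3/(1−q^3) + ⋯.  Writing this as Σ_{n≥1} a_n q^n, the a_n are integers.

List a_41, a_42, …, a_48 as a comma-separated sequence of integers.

q^41  k|41↦f(k): 41:2825761 1:1  a_41=2825762
d|42:{42,21,14,7,6,3,2,1}  Σf=3111696+194481+38416+2401+1296+81+16+1=3348388
d|43:{1,43}  Σf=1+3418801=3418802
[q^44] f(44)=3748096,f(22)=234256,f(11)=14641,f(4)=256,f(2)=16,f(1)=1 ⇒ 3997266
d|45:{45,15,9,5,3,1}  Σf=4100625+50625+6561+625+81+1=4158518
[q^46] f(46)=4477456,f(23)=279841,f(2)=16,f(1)=1 ⇒ 4757314
q^47  k|47↦f(k): 47:4879681 1:1  a_47=4879682
q^48  k|48↦f(k): 48:5308416 24:331776 16:65536 12:20736 8:4096 6:1296 4:256 3:81 2:16 1:1  a_48=5732210

2825762, 3348388, 3418802, 3997266, 4158518, 4757314, 4879682, 5732210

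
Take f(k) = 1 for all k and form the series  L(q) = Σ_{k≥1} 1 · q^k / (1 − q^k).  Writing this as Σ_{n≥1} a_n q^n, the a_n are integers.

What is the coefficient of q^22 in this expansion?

a_22 = 4

q^22  k|22↦f(k): 1:1 2:1 11:1 22:1  a_22=4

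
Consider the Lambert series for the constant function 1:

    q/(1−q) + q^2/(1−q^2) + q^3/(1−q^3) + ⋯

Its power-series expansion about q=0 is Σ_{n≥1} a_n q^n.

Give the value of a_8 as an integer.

a_8 = 4

[q^8] f(8)=1,f(4)=1,f(2)=1,f(1)=1 ⇒ 4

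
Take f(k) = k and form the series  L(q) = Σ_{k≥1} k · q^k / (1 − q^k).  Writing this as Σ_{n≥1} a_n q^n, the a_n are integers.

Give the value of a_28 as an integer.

a_28 = 56

d|28:{28,14,7,4,2,1}  Σf=28+14+7+4+2+1=56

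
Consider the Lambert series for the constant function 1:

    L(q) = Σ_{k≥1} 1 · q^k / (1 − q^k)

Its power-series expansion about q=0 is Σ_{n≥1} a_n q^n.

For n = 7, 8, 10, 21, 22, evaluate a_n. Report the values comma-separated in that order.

d|7:{1,7}  Σf=1+1=2
d|8:{1,2,4,8}  Σf=1+1+1+1=4
[q^10] f(10)=1,f(5)=1,f(2)=1,f(1)=1 ⇒ 4
n=21: 21·1 7·3 3·7 1·21  f→[1+1+1+1]=4
n=22: 22·1 11·2 2·11 1·22  f→[1+1+1+1]=4

2, 4, 4, 4, 4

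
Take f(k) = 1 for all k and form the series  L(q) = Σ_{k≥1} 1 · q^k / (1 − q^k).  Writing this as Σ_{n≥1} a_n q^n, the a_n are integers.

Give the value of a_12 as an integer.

n=12: 1·12 2·6 3·4 4·3 6·2 12·1  f→[1+1+1+1+1+1]=6

a_12 = 6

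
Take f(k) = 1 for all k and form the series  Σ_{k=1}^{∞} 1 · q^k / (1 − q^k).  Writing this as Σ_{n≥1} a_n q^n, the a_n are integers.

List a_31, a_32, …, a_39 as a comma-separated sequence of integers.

2, 6, 4, 4, 4, 9, 2, 4, 4

[q^31] f(31)=1,f(1)=1 ⇒ 2
d|32:{1,2,4,8,16,32}  Σf=1+1+1+1+1+1=6
q^33  k|33↦f(k): 33:1 11:1 3:1 1:1  a_33=4
[q^34] f(34)=1,f(17)=1,f(2)=1,f(1)=1 ⇒ 4
d|35:{35,7,5,1}  Σf=1+1+1+1=4
n=36: 36·1 18·2 12·3 9·4 6·6 4·9 3·12 2·18 1·36  f→[1+1+1+1+1+1+1+1+1]=9
[q^37] f(37)=1,f(1)=1 ⇒ 2
n=38: 38·1 19·2 2·19 1·38  f→[1+1+1+1]=4
[q^39] f(39)=1,f(13)=1,f(3)=1,f(1)=1 ⇒ 4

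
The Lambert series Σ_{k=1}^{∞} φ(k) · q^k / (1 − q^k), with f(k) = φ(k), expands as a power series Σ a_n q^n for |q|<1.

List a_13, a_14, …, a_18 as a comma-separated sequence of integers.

q^13  k|13↦φ(k): 13:12 1:1  a_13=13
q^14  k|14↦φ(k): 1:1 2:1 7:6 14:6  a_14=14
q^15  k|15↦φ(k): 15:8 5:4 3:2 1:1  a_15=15
q^16  k|16↦φ(k): 16:8 8:4 4:2 2:1 1:1  a_16=16
n=17: 17·1 1·17  φ→[16+1]=17
d|18:{18,9,6,3,2,1}  Σφ=6+6+2+2+1+1=18

13, 14, 15, 16, 17, 18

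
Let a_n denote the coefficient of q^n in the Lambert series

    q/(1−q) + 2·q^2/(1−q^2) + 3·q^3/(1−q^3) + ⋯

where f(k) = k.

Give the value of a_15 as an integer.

[q^15] f(15)=15,f(5)=5,f(3)=3,f(1)=1 ⇒ 24

a_15 = 24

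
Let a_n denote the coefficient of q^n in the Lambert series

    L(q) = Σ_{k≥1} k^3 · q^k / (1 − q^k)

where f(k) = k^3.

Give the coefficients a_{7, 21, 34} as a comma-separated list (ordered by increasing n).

344, 9632, 44226

n=7: 7·1 1·7  f→[343+1]=344
n=21: 21·1 7·3 3·7 1·21  f→[9261+343+27+1]=9632
q^34  k|34↦f(k): 1:1 2:8 17:4913 34:39304  a_34=44226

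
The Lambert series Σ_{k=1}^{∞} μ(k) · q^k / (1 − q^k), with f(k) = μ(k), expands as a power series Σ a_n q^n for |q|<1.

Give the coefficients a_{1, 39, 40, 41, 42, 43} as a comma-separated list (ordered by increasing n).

1, 0, 0, 0, 0, 0

d|1:{1}  Σμ=1=1
d|39:{1,3,13,39}  Σμ=1+(-1)+(-1)+1=0
n=40: 1·40 2·20 4·10 5·8 8·5 10·4 20·2 40·1  μ→[1+(-1)+0+(-1)+0+1+0+0]=0
[q^41] μ(1)=1,μ(41)=-1 ⇒ 0
n=42: 42·1 21·2 14·3 7·6 6·7 3·14 2·21 1·42  μ→[(-1)+1+1+(-1)+1+(-1)+(-1)+1]=0
n=43: 1·43 43·1  μ→[1+(-1)]=0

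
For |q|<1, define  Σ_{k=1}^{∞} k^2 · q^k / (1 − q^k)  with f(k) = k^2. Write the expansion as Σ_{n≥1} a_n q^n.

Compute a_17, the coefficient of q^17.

a_17 = 290

q^17  k|17↦f(k): 17:289 1:1  a_17=290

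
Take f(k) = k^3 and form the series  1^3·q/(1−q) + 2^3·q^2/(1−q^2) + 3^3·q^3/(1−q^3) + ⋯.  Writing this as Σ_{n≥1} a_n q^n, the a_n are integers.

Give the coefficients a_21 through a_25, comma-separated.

9632, 11988, 12168, 16380, 15751

d|21:{1,3,7,21}  Σf=1+27+343+9261=9632
q^22  k|22↦f(k): 22:10648 11:1331 2:8 1:1  a_22=11988
[q^23] f(23)=12167,f(1)=1 ⇒ 12168
d|24:{24,12,8,6,4,3,2,1}  Σf=13824+1728+512+216+64+27+8+1=16380
d|25:{25,5,1}  Σf=15625+125+1=15751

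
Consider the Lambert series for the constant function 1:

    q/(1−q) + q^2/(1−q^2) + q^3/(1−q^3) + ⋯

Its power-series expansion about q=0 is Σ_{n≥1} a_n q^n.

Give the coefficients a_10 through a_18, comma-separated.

d|10:{1,2,5,10}  Σf=1+1+1+1=4
d|11:{1,11}  Σf=1+1=2
d|12:{1,2,3,4,6,12}  Σf=1+1+1+1+1+1=6
q^13  k|13↦f(k): 1:1 13:1  a_13=2
q^14  k|14↦f(k): 14:1 7:1 2:1 1:1  a_14=4
q^15  k|15↦f(k): 15:1 5:1 3:1 1:1  a_15=4
q^16  k|16↦f(k): 1:1 2:1 4:1 8:1 16:1  a_16=5
[q^17] f(17)=1,f(1)=1 ⇒ 2
[q^18] f(1)=1,f(2)=1,f(3)=1,f(6)=1,f(9)=1,f(18)=1 ⇒ 6

4, 2, 6, 2, 4, 4, 5, 2, 6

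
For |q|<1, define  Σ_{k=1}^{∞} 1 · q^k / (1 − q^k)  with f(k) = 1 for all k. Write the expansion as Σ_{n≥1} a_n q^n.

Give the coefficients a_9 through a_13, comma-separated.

3, 4, 2, 6, 2

n=9: 9·1 3·3 1·9  f→[1+1+1]=3
n=10: 1·10 2·5 5·2 10·1  f→[1+1+1+1]=4
n=11: 1·11 11·1  f→[1+1]=2
q^12  k|12↦f(k): 12:1 6:1 4:1 3:1 2:1 1:1  a_12=6
d|13:{1,13}  Σf=1+1=2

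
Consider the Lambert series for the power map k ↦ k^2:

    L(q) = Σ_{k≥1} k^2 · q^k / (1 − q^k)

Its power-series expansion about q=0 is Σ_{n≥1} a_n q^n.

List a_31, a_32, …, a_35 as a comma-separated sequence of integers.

962, 1365, 1220, 1450, 1300

d|31:{1,31}  Σf=1+961=962
q^32  k|32↦f(k): 1:1 2:4 4:16 8:64 16:256 32:1024  a_32=1365
d|33:{33,11,3,1}  Σf=1089+121+9+1=1220
[q^34] f(34)=1156,f(17)=289,f(2)=4,f(1)=1 ⇒ 1450
n=35: 1·35 5·7 7·5 35·1  f→[1+25+49+1225]=1300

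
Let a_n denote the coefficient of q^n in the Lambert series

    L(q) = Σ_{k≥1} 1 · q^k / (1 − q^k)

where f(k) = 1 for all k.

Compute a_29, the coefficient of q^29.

d|29:{29,1}  Σf=1+1=2

a_29 = 2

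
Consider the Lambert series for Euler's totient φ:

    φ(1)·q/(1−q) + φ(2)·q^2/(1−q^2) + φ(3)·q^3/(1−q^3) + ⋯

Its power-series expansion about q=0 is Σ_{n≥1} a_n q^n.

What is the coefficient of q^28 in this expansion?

d|28:{28,14,7,4,2,1}  Σφ=12+6+6+2+1+1=28

a_28 = 28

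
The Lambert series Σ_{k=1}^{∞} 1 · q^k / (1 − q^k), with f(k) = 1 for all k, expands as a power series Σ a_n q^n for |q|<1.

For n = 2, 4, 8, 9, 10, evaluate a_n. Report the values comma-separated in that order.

q^2  k|2↦f(k): 2:1 1:1  a_2=2
q^4  k|4↦f(k): 1:1 2:1 4:1  a_4=3
[q^8] f(1)=1,f(2)=1,f(4)=1,f(8)=1 ⇒ 4
q^9  k|9↦f(k): 1:1 3:1 9:1  a_9=3
d|10:{10,5,2,1}  Σf=1+1+1+1=4

2, 3, 4, 3, 4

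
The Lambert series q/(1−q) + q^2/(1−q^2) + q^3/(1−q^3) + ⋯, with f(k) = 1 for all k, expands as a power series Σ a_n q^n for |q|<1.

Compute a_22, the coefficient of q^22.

a_22 = 4

d|22:{1,2,11,22}  Σf=1+1+1+1=4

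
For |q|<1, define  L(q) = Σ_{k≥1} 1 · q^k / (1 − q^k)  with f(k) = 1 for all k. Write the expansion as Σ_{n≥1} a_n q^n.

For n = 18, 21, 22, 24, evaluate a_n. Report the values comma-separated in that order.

n=18: 18·1 9·2 6·3 3·6 2·9 1·18  f→[1+1+1+1+1+1]=6
q^21  k|21↦f(k): 21:1 7:1 3:1 1:1  a_21=4
n=22: 1·22 2·11 11·2 22·1  f→[1+1+1+1]=4
d|24:{1,2,3,4,6,8,12,24}  Σf=1+1+1+1+1+1+1+1=8

6, 4, 4, 8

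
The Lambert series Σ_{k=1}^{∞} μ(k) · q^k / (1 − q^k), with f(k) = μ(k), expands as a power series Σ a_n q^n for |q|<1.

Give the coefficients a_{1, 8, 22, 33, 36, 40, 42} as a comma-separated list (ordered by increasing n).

[q^1] μ(1)=1 ⇒ 1
[q^8] μ(1)=1,μ(2)=-1,μ(4)=0,μ(8)=0 ⇒ 0
q^22  k|22↦μ(k): 22:1 11:-1 2:-1 1:1  a_22=0
d|33:{1,3,11,33}  Σμ=1+(-1)+(-1)+1=0
[q^36] μ(1)=1,μ(2)=-1,μ(3)=-1,μ(4)=0,μ(6)=1,μ(9)=0,μ(12)=0,μ(18)=0,μ(36)=0 ⇒ 0
n=40: 1·40 2·20 4·10 5·8 8·5 10·4 20·2 40·1  μ→[1+(-1)+0+(-1)+0+1+0+0]=0
d|42:{42,21,14,7,6,3,2,1}  Σμ=(-1)+1+1+(-1)+1+(-1)+(-1)+1=0

1, 0, 0, 0, 0, 0, 0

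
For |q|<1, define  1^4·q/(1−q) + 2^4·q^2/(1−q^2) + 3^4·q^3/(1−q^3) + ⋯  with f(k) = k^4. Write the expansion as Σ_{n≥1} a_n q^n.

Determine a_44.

a_44 = 3997266

q^44  k|44↦f(k): 44:3748096 22:234256 11:14641 4:256 2:16 1:1  a_44=3997266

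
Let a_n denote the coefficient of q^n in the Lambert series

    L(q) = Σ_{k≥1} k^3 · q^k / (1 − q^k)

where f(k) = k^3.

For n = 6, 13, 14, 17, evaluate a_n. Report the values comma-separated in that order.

252, 2198, 3096, 4914

d|6:{1,2,3,6}  Σf=1+8+27+216=252
n=13: 13·1 1·13  f→[2197+1]=2198
d|14:{1,2,7,14}  Σf=1+8+343+2744=3096
q^17  k|17↦f(k): 17:4913 1:1  a_17=4914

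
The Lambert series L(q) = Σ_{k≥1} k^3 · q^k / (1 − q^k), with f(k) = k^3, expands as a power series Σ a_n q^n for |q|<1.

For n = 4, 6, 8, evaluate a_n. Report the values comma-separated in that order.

[q^4] f(4)=64,f(2)=8,f(1)=1 ⇒ 73
q^6  k|6↦f(k): 1:1 2:8 3:27 6:216  a_6=252
d|8:{1,2,4,8}  Σf=1+8+64+512=585

73, 252, 585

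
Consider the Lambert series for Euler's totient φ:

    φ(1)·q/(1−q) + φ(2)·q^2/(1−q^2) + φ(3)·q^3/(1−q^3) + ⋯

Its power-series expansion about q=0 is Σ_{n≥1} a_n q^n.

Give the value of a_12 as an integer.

q^12  k|12↦φ(k): 1:1 2:1 3:2 4:2 6:2 12:4  a_12=12

a_12 = 12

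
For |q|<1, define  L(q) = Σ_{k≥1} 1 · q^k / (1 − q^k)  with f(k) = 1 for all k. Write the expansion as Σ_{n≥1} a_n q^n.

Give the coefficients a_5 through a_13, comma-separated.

2, 4, 2, 4, 3, 4, 2, 6, 2

q^5  k|5↦f(k): 5:1 1:1  a_5=2
d|6:{1,2,3,6}  Σf=1+1+1+1=4
n=7: 1·7 7·1  f→[1+1]=2
[q^8] f(8)=1,f(4)=1,f(2)=1,f(1)=1 ⇒ 4
d|9:{1,3,9}  Σf=1+1+1=3
n=10: 10·1 5·2 2·5 1·10  f→[1+1+1+1]=4
q^11  k|11↦f(k): 1:1 11:1  a_11=2
q^12  k|12↦f(k): 12:1 6:1 4:1 3:1 2:1 1:1  a_12=6
n=13: 13·1 1·13  f→[1+1]=2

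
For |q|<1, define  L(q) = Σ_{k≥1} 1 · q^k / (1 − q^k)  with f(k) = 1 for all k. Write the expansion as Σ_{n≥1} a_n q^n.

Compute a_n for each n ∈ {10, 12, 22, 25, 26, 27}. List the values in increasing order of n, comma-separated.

4, 6, 4, 3, 4, 4

[q^10] f(1)=1,f(2)=1,f(5)=1,f(10)=1 ⇒ 4
n=12: 12·1 6·2 4·3 3·4 2·6 1·12  f→[1+1+1+1+1+1]=6
n=22: 22·1 11·2 2·11 1·22  f→[1+1+1+1]=4
d|25:{1,5,25}  Σf=1+1+1=3
q^26  k|26↦f(k): 1:1 2:1 13:1 26:1  a_26=4
n=27: 27·1 9·3 3·9 1·27  f→[1+1+1+1]=4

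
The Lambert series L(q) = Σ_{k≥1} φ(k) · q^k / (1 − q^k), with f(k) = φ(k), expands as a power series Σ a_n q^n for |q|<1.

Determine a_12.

n=12: 12·1 6·2 4·3 3·4 2·6 1·12  φ→[4+2+2+2+1+1]=12

a_12 = 12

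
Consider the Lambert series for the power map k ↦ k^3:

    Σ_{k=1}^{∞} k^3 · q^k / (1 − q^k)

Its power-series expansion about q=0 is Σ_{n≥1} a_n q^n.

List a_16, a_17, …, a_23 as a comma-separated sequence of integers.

[q^16] f(1)=1,f(2)=8,f(4)=64,f(8)=512,f(16)=4096 ⇒ 4681
q^17  k|17↦f(k): 1:1 17:4913  a_17=4914
d|18:{18,9,6,3,2,1}  Σf=5832+729+216+27+8+1=6813
[q^19] f(19)=6859,f(1)=1 ⇒ 6860
d|20:{1,2,4,5,10,20}  Σf=1+8+64+125+1000+8000=9198
d|21:{1,3,7,21}  Σf=1+27+343+9261=9632
d|22:{1,2,11,22}  Σf=1+8+1331+10648=11988
d|23:{1,23}  Σf=1+12167=12168

4681, 4914, 6813, 6860, 9198, 9632, 11988, 12168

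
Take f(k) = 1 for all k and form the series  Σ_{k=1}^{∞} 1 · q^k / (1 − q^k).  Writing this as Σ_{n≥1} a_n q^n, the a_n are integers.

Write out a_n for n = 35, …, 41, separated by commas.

4, 9, 2, 4, 4, 8, 2

d|35:{1,5,7,35}  Σf=1+1+1+1=4
n=36: 1·36 2·18 3·12 4·9 6·6 9·4 12·3 18·2 36·1  f→[1+1+1+1+1+1+1+1+1]=9
d|37:{1,37}  Σf=1+1=2
n=38: 1·38 2·19 19·2 38·1  f→[1+1+1+1]=4
d|39:{39,13,3,1}  Σf=1+1+1+1=4
d|40:{1,2,4,5,8,10,20,40}  Σf=1+1+1+1+1+1+1+1=8
d|41:{1,41}  Σf=1+1=2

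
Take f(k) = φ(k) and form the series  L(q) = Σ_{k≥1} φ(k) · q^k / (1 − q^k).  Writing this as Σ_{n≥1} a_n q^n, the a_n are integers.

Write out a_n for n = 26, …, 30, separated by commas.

d|26:{1,2,13,26}  Σφ=1+1+12+12=26
[q^27] φ(1)=1,φ(3)=2,φ(9)=6,φ(27)=18 ⇒ 27
q^28  k|28↦φ(k): 1:1 2:1 4:2 7:6 14:6 28:12  a_28=28
d|29:{29,1}  Σφ=28+1=29
[q^30] φ(1)=1,φ(2)=1,φ(3)=2,φ(5)=4,φ(6)=2,φ(10)=4,φ(15)=8,φ(30)=8 ⇒ 30

26, 27, 28, 29, 30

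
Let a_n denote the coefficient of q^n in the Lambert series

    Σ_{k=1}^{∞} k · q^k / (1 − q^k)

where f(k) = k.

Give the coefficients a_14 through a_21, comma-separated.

[q^14] f(1)=1,f(2)=2,f(7)=7,f(14)=14 ⇒ 24
d|15:{1,3,5,15}  Σf=1+3+5+15=24
q^16  k|16↦f(k): 1:1 2:2 4:4 8:8 16:16  a_16=31
n=17: 17·1 1·17  f→[17+1]=18
d|18:{1,2,3,6,9,18}  Σf=1+2+3+6+9+18=39
d|19:{1,19}  Σf=1+19=20
d|20:{1,2,4,5,10,20}  Σf=1+2+4+5+10+20=42
[q^21] f(1)=1,f(3)=3,f(7)=7,f(21)=21 ⇒ 32

24, 24, 31, 18, 39, 20, 42, 32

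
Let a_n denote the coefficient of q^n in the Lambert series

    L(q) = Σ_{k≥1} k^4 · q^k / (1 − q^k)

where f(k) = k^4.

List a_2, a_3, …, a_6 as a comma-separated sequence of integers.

n=2: 2·1 1·2  f→[16+1]=17
n=3: 1·3 3·1  f→[1+81]=82
d|4:{4,2,1}  Σf=256+16+1=273
d|5:{5,1}  Σf=625+1=626
q^6  k|6↦f(k): 1:1 2:16 3:81 6:1296  a_6=1394

17, 82, 273, 626, 1394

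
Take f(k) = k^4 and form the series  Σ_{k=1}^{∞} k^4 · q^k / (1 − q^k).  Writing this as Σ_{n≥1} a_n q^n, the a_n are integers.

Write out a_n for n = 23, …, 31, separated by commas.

n=23: 1·23 23·1  f→[1+279841]=279842
n=24: 24·1 12·2 8·3 6·4 4·6 3·8 2·12 1·24  f→[331776+20736+4096+1296+256+81+16+1]=358258
[q^25] f(25)=390625,f(5)=625,f(1)=1 ⇒ 391251
q^26  k|26↦f(k): 26:456976 13:28561 2:16 1:1  a_26=485554
[q^27] f(1)=1,f(3)=81,f(9)=6561,f(27)=531441 ⇒ 538084
d|28:{1,2,4,7,14,28}  Σf=1+16+256+2401+38416+614656=655746
q^29  k|29↦f(k): 1:1 29:707281  a_29=707282
d|30:{1,2,3,5,6,10,15,30}  Σf=1+16+81+625+1296+10000+50625+810000=872644
n=31: 31·1 1·31  f→[923521+1]=923522

279842, 358258, 391251, 485554, 538084, 655746, 707282, 872644, 923522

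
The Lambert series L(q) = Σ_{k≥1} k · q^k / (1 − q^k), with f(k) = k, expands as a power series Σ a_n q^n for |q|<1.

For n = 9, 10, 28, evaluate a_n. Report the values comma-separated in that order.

d|9:{1,3,9}  Σf=1+3+9=13
q^10  k|10↦f(k): 10:10 5:5 2:2 1:1  a_10=18
d|28:{1,2,4,7,14,28}  Σf=1+2+4+7+14+28=56

13, 18, 56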